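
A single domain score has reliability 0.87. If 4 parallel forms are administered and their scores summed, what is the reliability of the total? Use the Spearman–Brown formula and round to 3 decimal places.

0.964

ρ_k = kρ / (1 + (k−1)ρ) = 4·0.87 / (1 + 3·0.87) = 3.480 / 3.610 = 0.964.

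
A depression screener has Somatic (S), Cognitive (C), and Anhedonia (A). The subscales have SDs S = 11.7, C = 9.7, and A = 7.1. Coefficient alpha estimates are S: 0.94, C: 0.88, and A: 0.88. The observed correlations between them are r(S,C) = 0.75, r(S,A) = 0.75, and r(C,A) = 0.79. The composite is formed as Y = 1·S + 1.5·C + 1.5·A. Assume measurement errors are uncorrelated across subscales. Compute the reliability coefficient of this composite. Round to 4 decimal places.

Var(Y) = 11.7² + 1.5²·9.7² + 1.5²·7.1² + 2·[1.5·11.7·9.7·0.75 + 1.5·11.7·7.1·0.75 + 2.25·9.7·7.1·0.79] = 462.015 + 687.093 = 1149.11.
Because errors are independent across components, Cov(Tᵢ,Tⱼ) = Cov(Xᵢ,Xⱼ); the off-diagonal part of the true-score variance is the same as above.
True-score variance = [11.7²·0.94 + 1.5²·9.7²·0.88 + 1.5²·7.1²·0.88] + 687.093 = 414.787 + 687.093 = 1101.88.
Reliability = 1101.88 / 1149.11 = 0.9589.

0.9589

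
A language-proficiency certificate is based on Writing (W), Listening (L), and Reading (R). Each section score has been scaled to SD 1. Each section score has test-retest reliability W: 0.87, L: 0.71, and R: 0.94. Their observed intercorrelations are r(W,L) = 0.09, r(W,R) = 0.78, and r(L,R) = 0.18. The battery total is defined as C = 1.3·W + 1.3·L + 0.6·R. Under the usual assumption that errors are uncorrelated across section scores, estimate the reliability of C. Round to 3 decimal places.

Var(C) = 1.3² + 1.3² + 0.6² + 2·[1.69·0.09 + 0.78·0.78 + 0.78·0.18] = 3.74 + 1.8018 = 5.5418.
With uncorrelated errors the cross-covariances are all true-score covariance, so they carry over unchanged; only the diagonal terms shrink to ρᵢσᵢ².
True-score variance = [1.3²·0.87 + 1.3²·0.71 + 0.6²·0.94] + 1.8018 = 3.0086 + 1.8018 = 4.8104.
Reliability = 4.8104 / 5.5418 = 0.868.

0.868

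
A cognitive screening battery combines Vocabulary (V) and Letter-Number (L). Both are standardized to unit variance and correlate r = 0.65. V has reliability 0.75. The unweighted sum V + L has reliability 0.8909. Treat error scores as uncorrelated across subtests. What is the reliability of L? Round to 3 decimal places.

0.890

Var(V+L) = 2 + 2·0.65 = 3.300.
True-score variance = ρ_V + ρ_L + 2·0.65, so 0.8909 = (0.75 + ρ_L + 1.30) / 3.300.
ρ_L = 0.8909·3.300 − 0.75 − 1.30 = 0.890.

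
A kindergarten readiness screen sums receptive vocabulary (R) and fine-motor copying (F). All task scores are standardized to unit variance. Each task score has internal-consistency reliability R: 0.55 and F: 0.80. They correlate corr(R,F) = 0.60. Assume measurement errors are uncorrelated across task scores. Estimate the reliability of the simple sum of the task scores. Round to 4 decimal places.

0.7969

Var(R+F) = 2 + 2·[0.60] = 2 + 1.2 = 3.2.
Because errors are independent across components, Cov(Tᵢ,Tⱼ) = Cov(Xᵢ,Xⱼ); the off-diagonal part of the true-score variance is the same as above.
True-score variance = [0.55 + 0.80] + 1.2 = 1.35 + 1.2 = 2.55.
Reliability = 2.55 / 3.2 = 0.7969.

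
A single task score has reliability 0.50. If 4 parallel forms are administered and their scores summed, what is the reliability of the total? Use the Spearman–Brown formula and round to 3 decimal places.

0.800

ρ_k = kρ / (1 + (k−1)ρ) = 4·0.50 / (1 + 3·0.50) = 2.000 / 2.500 = 0.800.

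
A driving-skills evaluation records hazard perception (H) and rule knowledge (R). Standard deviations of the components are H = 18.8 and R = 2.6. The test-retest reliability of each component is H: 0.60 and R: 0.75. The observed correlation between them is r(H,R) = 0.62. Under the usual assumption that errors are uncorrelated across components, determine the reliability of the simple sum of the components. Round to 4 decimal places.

0.6600

Var(H+R) = 18.8² + 2.6² + 2·[18.8·2.6·0.62] = 360.2 + 60.6112 = 420.811.
Under uncorrelated errors the observed covariances equal the true-score covariances, so only the own-variance terms attenuate.
True-score variance = [18.8²·0.60 + 2.6²·0.75] + 60.6112 = 217.134 + 60.6112 = 277.745.
Reliability = 277.745 / 420.811 = 0.6600.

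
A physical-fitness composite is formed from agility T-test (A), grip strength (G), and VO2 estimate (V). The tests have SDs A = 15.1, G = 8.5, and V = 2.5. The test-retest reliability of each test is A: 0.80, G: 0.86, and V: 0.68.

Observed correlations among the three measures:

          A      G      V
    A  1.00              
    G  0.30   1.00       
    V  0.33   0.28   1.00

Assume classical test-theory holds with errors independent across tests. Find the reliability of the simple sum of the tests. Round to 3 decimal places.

Var(A+G+V) = 15.1² + 8.5² + 2.5² + 2·[15.1·8.5·0.30 + 15.1·2.5·0.33 + 8.5·2.5·0.28] = 306.51 + 113.825 = 420.335.
Under uncorrelated errors the observed covariances equal the true-score covariances, so only the own-variance terms attenuate.
True-score variance = [15.1²·0.80 + 8.5²·0.86 + 2.5²·0.68] + 113.825 = 248.793 + 113.825 = 362.618.
Reliability = 362.618 / 420.335 = 0.863.

0.863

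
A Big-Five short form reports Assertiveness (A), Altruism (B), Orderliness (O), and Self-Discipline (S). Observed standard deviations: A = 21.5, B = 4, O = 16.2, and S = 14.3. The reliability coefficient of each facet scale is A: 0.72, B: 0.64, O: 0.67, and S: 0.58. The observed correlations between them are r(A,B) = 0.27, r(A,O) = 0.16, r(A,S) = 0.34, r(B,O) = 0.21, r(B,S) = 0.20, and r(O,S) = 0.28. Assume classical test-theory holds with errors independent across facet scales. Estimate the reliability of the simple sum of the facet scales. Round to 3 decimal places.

Var(A+B+O+S) = 21.5² + 4² + 16.2² + 14.3² + 2·[21.5·4·0.27 + 21.5·16.2·0.16 + 21.5·14.3·0.34 + 4·16.2·0.21 + 4·14.3·0.20 + 16.2·14.3·0.28] = 945.18 + 546.788 = 1491.97.
Because errors are independent across components, Cov(Tᵢ,Tⱼ) = Cov(Xᵢ,Xⱼ); the off-diagonal part of the true-score variance is the same as above.
True-score variance = [21.5²·0.72 + 4²·0.64 + 16.2²·0.67 + 14.3²·0.58] + 546.788 = 637.499 + 546.788 = 1184.29.
Reliability = 1184.29 / 1491.97 = 0.794.

0.794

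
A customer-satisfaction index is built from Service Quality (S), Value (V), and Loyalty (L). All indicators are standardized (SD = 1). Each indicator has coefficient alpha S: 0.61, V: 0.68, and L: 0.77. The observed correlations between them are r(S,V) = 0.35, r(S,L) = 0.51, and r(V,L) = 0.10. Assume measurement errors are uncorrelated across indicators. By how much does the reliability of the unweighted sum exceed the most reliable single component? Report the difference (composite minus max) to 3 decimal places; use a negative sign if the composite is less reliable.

0.039

Var(sum) = 3 + 1.92 = 4.92; true-score variance = 2.06 + 1.92 = 3.98; composite reliability = 0.8089.
Max component reliability = 0.7700.
Difference = 0.8089 − 0.7700 = 0.039.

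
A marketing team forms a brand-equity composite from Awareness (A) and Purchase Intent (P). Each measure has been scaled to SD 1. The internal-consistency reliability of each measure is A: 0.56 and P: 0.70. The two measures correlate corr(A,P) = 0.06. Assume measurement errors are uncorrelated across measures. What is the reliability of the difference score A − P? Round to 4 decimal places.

0.6064

Var(A−P) = 1 + 1 − 2·0.06 = 2 − 0.12 = 1.88.
With uncorrelated errors the cross-covariances are all true-score covariance, so they carry over unchanged; only the diagonal terms shrink to ρᵢσᵢ².
True-score variance = [0.56 + 0.70] − 0.12 = 1.26 − 0.12 = 1.14.
Reliability = 1.14 / 1.88 = 0.6064.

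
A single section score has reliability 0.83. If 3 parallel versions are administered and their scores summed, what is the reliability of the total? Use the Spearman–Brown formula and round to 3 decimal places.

ρ_k = kρ / (1 + (k−1)ρ) = 3·0.83 / (1 + 2·0.83) = 2.490 / 2.660 = 0.936.

0.936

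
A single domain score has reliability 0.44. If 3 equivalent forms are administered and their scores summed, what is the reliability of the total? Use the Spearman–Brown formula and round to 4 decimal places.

ρ_k = kρ / (1 + (k−1)ρ) = 3·0.44 / (1 + 2·0.44) = 1.320 / 1.880 = 0.7021.

0.7021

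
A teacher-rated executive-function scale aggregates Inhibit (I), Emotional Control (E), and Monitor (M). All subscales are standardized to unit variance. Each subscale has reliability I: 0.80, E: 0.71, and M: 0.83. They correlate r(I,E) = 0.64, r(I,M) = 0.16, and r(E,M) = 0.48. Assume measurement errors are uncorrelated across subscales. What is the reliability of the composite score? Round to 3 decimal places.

0.881

Var(I+E+M) = 3 + 2·[0.64 + 0.16 + 0.48] = 3 + 2.56 = 5.56.
With uncorrelated errors the cross-covariances are all true-score covariance, so they carry over unchanged; only the diagonal terms shrink to ρᵢσᵢ².
True-score variance = [0.80 + 0.71 + 0.83] + 2.56 = 2.34 + 2.56 = 4.9.
Reliability = 4.9 / 5.56 = 0.881.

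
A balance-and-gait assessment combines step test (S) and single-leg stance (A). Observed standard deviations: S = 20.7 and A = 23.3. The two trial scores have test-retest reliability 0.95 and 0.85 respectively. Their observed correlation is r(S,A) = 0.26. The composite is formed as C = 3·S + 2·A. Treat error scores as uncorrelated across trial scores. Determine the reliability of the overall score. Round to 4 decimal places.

Var(C) = 3²·20.7² + 2²·23.3² + 2·[6·20.7·23.3·0.26] = 6027.97 + 1504.81 = 7532.78.
Because errors are independent across components, Cov(Tᵢ,Tⱼ) = Cov(Xᵢ,Xⱼ); the off-diagonal part of the true-score variance is the same as above.
True-score variance = [3²·20.7²·0.95 + 2²·23.3²·0.85] + 1504.81 = 5509.42 + 1504.81 = 7014.22.
Reliability = 7014.22 / 7532.78 = 0.9312.

0.9312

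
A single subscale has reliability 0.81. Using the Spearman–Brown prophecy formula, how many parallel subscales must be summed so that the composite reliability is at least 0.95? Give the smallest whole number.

k ≥ ρ*(1−ρ₁)/(ρ₁(1−ρ*)) = 0.95·0.19 / (0.81·0.05) = 4.457.
Smallest integer k = 5.

5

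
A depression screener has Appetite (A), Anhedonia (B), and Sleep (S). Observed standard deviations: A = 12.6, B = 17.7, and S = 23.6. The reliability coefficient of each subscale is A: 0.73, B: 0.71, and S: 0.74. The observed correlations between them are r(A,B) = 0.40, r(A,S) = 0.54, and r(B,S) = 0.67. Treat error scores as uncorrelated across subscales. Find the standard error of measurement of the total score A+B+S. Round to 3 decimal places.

16.689

Var(total) = 1029.01 + 1059.31 = 2088.32.
True-score variance = 750.481 + 1059.31 = 1809.79, so reliability = 0.8666.
Error variance = 2088.32 − 1809.79 = 278.529; SEM = √278.529 = 16.689.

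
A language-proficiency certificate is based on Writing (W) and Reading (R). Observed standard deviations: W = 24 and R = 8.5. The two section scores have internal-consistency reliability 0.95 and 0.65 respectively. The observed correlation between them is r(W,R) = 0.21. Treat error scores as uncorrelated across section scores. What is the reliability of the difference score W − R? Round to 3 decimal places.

0.904

Var(W−R) = 24² + 8.5² − 2·24·8.5·0.21 = 648.25 − 85.68 = 562.57.
Because errors are independent across components, Cov(Tᵢ,Tⱼ) = Cov(Xᵢ,Xⱼ); the off-diagonal part of the true-score variance is the same as above.
True-score variance = [24²·0.95 + 8.5²·0.65] − 85.68 = 594.162 − 85.68 = 508.482.
Reliability = 508.482 / 562.57 = 0.904.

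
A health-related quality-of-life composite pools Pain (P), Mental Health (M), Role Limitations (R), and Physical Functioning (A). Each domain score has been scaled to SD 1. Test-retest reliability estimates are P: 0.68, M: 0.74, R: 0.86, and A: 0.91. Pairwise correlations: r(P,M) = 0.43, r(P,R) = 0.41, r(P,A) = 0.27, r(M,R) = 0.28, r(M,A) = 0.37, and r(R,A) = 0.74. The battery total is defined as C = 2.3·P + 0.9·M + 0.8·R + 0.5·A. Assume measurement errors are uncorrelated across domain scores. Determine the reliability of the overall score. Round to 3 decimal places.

Var(C) = 2.3² + 0.9² + 0.8² + 0.5² + 2·[2.07·0.43 + 1.84·0.41 + 1.15·0.27 + 0.72·0.28 + 0.45·0.37 + 0.4·0.74] = 6.99 + 5.2382 = 12.2282.
With uncorrelated errors the cross-covariances are all true-score covariance, so they carry over unchanged; only the diagonal terms shrink to ρᵢσᵢ².
True-score variance = [2.3²·0.68 + 0.9²·0.74 + 0.8²·0.86 + 0.5²·0.91] + 5.2382 = 4.9745 + 5.2382 = 10.2127.
Reliability = 10.2127 / 12.2282 = 0.835.

0.835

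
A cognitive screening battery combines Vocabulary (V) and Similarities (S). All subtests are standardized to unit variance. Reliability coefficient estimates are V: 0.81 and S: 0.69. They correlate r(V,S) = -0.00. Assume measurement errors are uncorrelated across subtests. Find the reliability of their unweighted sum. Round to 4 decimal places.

Var(V+S) = 2 + 2·[-0.00] = 2 + 0 = 2.
With uncorrelated errors the cross-covariances are all true-score covariance, so they carry over unchanged; only the diagonal terms shrink to ρᵢσᵢ².
True-score variance = [0.81 + 0.69] + 0 = 1.5 + 0 = 1.5.
Reliability = 1.5 / 2 = 0.7500.

0.7500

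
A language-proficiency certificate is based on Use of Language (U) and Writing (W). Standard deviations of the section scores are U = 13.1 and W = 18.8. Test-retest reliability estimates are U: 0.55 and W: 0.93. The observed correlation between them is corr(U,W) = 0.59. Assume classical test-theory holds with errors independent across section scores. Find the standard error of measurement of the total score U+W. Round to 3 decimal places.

10.098

Var(total) = 525.05 + 290.61 = 815.66.
True-score variance = 423.085 + 290.61 = 713.695, so reliability = 0.8750.
Error variance = 815.66 − 713.695 = 101.965; SEM = √101.965 = 10.098.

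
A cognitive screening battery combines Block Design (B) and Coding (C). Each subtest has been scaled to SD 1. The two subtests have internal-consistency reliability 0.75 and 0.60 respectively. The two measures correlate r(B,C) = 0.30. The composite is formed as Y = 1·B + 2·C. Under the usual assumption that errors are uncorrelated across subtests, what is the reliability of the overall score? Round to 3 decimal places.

Var(Y) = 1 + 2² + 2·[2·0.30] = 5 + 1.2 = 6.2.
With uncorrelated errors the cross-covariances are all true-score covariance, so they carry over unchanged; only the diagonal terms shrink to ρᵢσᵢ².
True-score variance = [0.75 + 2²·0.60] + 1.2 = 3.15 + 1.2 = 4.35.
Reliability = 4.35 / 6.2 = 0.702.

0.702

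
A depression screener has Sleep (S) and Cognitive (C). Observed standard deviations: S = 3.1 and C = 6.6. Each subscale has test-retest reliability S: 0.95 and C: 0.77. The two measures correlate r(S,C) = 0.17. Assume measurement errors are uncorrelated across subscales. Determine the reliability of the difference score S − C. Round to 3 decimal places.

0.773

Var(S−C) = 3.1² + 6.6² − 2·3.1·6.6·0.17 = 53.17 − 6.9564 = 46.2136.
Because errors are independent across components, Cov(Tᵢ,Tⱼ) = Cov(Xᵢ,Xⱼ); the off-diagonal part of the true-score variance is the same as above.
True-score variance = [3.1²·0.95 + 6.6²·0.77] − 6.9564 = 42.6707 − 6.9564 = 35.7143.
Reliability = 35.7143 / 46.2136 = 0.773.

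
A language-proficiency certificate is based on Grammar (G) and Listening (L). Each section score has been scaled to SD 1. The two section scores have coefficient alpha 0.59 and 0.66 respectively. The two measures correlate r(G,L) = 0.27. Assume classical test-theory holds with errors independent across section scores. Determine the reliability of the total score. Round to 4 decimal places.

0.7047

Var(G+L) = 2 + 2·[0.27] = 2 + 0.54 = 2.54.
Under uncorrelated errors the observed covariances equal the true-score covariances, so only the own-variance terms attenuate.
True-score variance = [0.59 + 0.66] + 0.54 = 1.25 + 0.54 = 1.79.
Reliability = 1.79 / 2.54 = 0.7047.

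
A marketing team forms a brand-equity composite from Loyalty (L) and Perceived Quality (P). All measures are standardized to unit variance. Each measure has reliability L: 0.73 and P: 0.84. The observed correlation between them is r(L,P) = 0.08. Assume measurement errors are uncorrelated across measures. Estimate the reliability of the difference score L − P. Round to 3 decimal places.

Var(L−P) = 1 + 1 − 2·0.08 = 2 − 0.16 = 1.84.
Because errors are independent across components, Cov(Tᵢ,Tⱼ) = Cov(Xᵢ,Xⱼ); the off-diagonal part of the true-score variance is the same as above.
True-score variance = [0.73 + 0.84] − 0.16 = 1.57 − 0.16 = 1.41.
Reliability = 1.41 / 1.84 = 0.766.

0.766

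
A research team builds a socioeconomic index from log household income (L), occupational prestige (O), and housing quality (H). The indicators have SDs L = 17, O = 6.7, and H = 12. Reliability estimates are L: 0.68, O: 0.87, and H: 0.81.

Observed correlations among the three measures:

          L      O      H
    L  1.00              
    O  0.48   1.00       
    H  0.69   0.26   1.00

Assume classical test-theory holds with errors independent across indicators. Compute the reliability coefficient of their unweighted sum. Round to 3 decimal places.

0.862

Var(L+O+H) = 17² + 6.7² + 12² + 2·[17·6.7·0.48 + 17·12·0.69 + 6.7·12·0.26] = 477.89 + 432.672 = 910.562.
Because errors are independent across components, Cov(Tᵢ,Tⱼ) = Cov(Xᵢ,Xⱼ); the off-diagonal part of the true-score variance is the same as above.
True-score variance = [17²·0.68 + 6.7²·0.87 + 12²·0.81] + 432.672 = 352.214 + 432.672 = 784.886.
Reliability = 784.886 / 910.562 = 0.862.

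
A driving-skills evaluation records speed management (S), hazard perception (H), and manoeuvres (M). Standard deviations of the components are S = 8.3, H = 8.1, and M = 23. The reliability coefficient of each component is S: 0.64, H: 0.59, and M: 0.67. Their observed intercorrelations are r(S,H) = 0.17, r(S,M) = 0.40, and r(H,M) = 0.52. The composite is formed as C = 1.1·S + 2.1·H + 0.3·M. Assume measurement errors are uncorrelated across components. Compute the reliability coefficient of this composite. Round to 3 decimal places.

Var(C) = 1.1²·8.3² + 2.1²·8.1² + 0.3²·23² + 2·[2.31·8.3·8.1·0.17 + 0.33·8.3·23·0.40 + 0.63·8.1·23·0.52] = 420.307 + 225.264 = 645.571.
With uncorrelated errors the cross-covariances are all true-score covariance, so they carry over unchanged; only the diagonal terms shrink to ρᵢσᵢ².
True-score variance = [1.1²·8.3²·0.64 + 2.1²·8.1²·0.59 + 0.3²·23²·0.67] + 225.264 = 255.958 + 225.264 = 481.222.
Reliability = 481.222 / 645.571 = 0.745.

0.745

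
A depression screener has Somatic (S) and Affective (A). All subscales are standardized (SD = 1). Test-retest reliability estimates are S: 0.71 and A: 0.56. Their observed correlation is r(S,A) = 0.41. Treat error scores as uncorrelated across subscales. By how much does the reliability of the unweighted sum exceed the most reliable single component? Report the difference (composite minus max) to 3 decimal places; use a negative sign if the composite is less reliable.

0.031

Var(sum) = 2 + 0.82 = 2.82; true-score variance = 1.27 + 0.82 = 2.09; composite reliability = 0.7411.
Max component reliability = 0.7100.
Difference = 0.7411 − 0.7100 = 0.031.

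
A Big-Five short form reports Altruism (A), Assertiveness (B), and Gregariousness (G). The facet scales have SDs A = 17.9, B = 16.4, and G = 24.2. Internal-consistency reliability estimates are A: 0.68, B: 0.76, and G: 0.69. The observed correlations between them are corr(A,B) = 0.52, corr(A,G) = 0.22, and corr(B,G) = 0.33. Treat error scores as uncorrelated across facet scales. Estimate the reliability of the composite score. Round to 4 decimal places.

0.8196

Var(A+B+G) = 17.9² + 16.4² + 24.2² + 2·[17.9·16.4·0.52 + 17.9·24.2·0.22 + 16.4·24.2·0.33] = 1175.01 + 757.842 = 1932.85.
With uncorrelated errors the cross-covariances are all true-score covariance, so they carry over unchanged; only the diagonal terms shrink to ρᵢσᵢ².
True-score variance = [17.9²·0.68 + 16.4²·0.76 + 24.2²·0.69] + 757.842 = 826.38 + 757.842 = 1584.22.
Reliability = 1584.22 / 1932.85 = 0.8196.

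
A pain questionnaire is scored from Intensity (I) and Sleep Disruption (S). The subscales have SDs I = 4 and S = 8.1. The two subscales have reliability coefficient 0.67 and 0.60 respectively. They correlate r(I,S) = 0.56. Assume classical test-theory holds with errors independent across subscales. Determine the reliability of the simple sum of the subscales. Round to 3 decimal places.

Var(I+S) = 4² + 8.1² + 2·[4·8.1·0.56] = 81.61 + 36.288 = 117.898.
With uncorrelated errors the cross-covariances are all true-score covariance, so they carry over unchanged; only the diagonal terms shrink to ρᵢσᵢ².
True-score variance = [4²·0.67 + 8.1²·0.60] + 36.288 = 50.086 + 36.288 = 86.374.
Reliability = 86.374 / 117.898 = 0.733.

0.733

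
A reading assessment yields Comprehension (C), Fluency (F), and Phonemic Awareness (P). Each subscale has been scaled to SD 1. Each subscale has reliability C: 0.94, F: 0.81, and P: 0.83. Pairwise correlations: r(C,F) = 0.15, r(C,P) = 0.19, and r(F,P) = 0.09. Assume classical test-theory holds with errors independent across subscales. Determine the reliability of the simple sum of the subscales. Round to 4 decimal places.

Var(C+F+P) = 3 + 2·[0.15 + 0.19 + 0.09] = 3 + 0.86 = 3.86.
With uncorrelated errors the cross-covariances are all true-score covariance, so they carry over unchanged; only the diagonal terms shrink to ρᵢσᵢ².
True-score variance = [0.94 + 0.81 + 0.83] + 0.86 = 2.58 + 0.86 = 3.44.
Reliability = 3.44 / 3.86 = 0.8912.

0.8912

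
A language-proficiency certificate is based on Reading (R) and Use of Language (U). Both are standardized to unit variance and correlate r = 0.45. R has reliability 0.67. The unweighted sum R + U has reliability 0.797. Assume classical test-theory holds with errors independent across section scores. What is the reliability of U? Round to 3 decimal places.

0.741

Var(R+U) = 2 + 2·0.45 = 2.900.
True-score variance = ρ_R + ρ_U + 2·0.45, so 0.797 = (0.67 + ρ_U + 0.90) / 2.900.
ρ_U = 0.797·2.900 − 0.67 − 0.90 = 0.741.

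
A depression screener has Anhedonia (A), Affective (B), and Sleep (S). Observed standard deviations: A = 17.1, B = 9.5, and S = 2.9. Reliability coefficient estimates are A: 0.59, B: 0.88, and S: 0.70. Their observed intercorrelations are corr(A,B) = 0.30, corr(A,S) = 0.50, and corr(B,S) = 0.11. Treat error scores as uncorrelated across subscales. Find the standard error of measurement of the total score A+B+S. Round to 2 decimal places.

Var(total) = 391.07 + 153.121 = 544.191.
True-score variance = 257.829 + 153.121 = 410.95, so reliability = 0.7552.
Error variance = 544.191 − 410.95 = 133.241; SEM = √133.241 = 11.54.

11.54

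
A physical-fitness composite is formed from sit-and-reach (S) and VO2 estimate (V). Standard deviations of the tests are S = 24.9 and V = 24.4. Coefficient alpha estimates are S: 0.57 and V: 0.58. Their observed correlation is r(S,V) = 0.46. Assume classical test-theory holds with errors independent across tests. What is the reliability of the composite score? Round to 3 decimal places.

Var(S+V) = 24.9² + 24.4² + 2·[24.9·24.4·0.46] = 1215.37 + 558.955 = 1774.33.
Under uncorrelated errors the observed covariances equal the true-score covariances, so only the own-variance terms attenuate.
True-score variance = [24.9²·0.57 + 24.4²·0.58] + 558.955 = 698.714 + 558.955 = 1257.67.
Reliability = 1257.67 / 1774.33 = 0.709.

0.709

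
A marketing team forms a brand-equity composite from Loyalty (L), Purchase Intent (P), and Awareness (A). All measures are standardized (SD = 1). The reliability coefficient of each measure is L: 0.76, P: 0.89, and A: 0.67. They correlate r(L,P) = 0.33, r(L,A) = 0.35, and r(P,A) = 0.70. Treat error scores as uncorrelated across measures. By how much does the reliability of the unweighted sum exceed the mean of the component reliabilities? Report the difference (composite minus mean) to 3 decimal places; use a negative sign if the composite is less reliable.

Var(sum) = 3 + 2.76 = 5.76; true-score variance = 2.32 + 2.76 = 5.08; composite reliability = 0.8819.
Mean component reliability = 0.7733.
Difference = 0.8819 − 0.7733 = 0.109.

0.109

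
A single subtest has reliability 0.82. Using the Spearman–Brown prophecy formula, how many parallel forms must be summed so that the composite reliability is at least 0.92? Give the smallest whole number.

k ≥ ρ*(1−ρ₁)/(ρ₁(1−ρ*)) = 0.92·0.18 / (0.82·0.08) = 2.524.
Smallest integer k = 3.

3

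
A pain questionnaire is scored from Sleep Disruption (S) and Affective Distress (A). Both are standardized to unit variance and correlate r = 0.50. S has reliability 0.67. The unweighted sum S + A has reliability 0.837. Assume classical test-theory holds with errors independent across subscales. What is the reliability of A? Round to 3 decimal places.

0.841

Var(S+A) = 2 + 2·0.50 = 3.000.
True-score variance = ρ_S + ρ_A + 2·0.50, so 0.837 = (0.67 + ρ_A + 1.00) / 3.000.
ρ_A = 0.837·3.000 − 0.67 − 1.00 = 0.841.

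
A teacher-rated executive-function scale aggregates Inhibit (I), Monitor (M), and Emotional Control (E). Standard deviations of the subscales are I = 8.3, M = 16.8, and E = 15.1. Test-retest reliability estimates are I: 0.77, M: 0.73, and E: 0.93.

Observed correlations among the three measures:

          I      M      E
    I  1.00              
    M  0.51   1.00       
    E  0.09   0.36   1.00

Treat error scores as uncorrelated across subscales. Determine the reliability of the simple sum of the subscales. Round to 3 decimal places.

0.883

Var(I+M+E) = 8.3² + 16.8² + 15.1² + 2·[8.3·16.8·0.51 + 8.3·15.1·0.09 + 16.8·15.1·0.36] = 579.14 + 347.438 = 926.578.
Under uncorrelated errors the observed covariances equal the true-score covariances, so only the own-variance terms attenuate.
True-score variance = [8.3²·0.77 + 16.8²·0.73 + 15.1²·0.93] + 347.438 = 471.13 + 347.438 = 818.568.
Reliability = 818.568 / 926.578 = 0.883.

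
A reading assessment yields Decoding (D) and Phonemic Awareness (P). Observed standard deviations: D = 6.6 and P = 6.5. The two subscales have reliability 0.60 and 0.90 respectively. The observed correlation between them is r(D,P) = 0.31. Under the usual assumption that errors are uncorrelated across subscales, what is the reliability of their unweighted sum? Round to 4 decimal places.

Var(D+P) = 6.6² + 6.5² + 2·[6.6·6.5·0.31] = 85.81 + 26.598 = 112.408.
Under uncorrelated errors the observed covariances equal the true-score covariances, so only the own-variance terms attenuate.
True-score variance = [6.6²·0.60 + 6.5²·0.90] + 26.598 = 64.161 + 26.598 = 90.759.
Reliability = 90.759 / 112.408 = 0.8074.

0.8074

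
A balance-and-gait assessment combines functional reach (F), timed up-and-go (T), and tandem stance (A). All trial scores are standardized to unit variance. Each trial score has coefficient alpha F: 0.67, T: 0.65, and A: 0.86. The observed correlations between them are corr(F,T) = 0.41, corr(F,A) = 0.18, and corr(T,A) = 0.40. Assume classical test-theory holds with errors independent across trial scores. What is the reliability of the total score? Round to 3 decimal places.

Var(F+T+A) = 3 + 2·[0.41 + 0.18 + 0.40] = 3 + 1.98 = 4.98.
Because errors are independent across components, Cov(Tᵢ,Tⱼ) = Cov(Xᵢ,Xⱼ); the off-diagonal part of the true-score variance is the same as above.
True-score variance = [0.67 + 0.65 + 0.86] + 1.98 = 2.18 + 1.98 = 4.16.
Reliability = 4.16 / 4.98 = 0.835.

0.835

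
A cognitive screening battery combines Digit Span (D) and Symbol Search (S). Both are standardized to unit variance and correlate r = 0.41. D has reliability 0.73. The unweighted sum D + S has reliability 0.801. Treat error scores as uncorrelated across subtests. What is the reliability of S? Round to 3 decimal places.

Var(D+S) = 2 + 2·0.41 = 2.820.
True-score variance = ρ_D + ρ_S + 2·0.41, so 0.801 = (0.73 + ρ_S + 0.82) / 2.820.
ρ_S = 0.801·2.820 − 0.73 − 0.82 = 0.709.

0.709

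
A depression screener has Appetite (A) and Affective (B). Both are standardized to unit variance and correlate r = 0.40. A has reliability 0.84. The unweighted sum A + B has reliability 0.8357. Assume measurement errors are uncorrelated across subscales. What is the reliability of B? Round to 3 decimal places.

0.700

Var(A+B) = 2 + 2·0.40 = 2.800.
True-score variance = ρ_A + ρ_B + 2·0.40, so 0.8357 = (0.84 + ρ_B + 0.80) / 2.800.
ρ_B = 0.8357·2.800 − 0.84 − 0.80 = 0.700.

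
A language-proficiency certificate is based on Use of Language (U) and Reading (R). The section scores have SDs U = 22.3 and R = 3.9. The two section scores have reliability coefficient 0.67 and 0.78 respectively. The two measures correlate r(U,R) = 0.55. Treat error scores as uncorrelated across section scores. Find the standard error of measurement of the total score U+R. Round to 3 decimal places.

Var(total) = 512.5 + 95.667 = 608.167.
True-score variance = 345.048 + 95.667 = 440.715, so reliability = 0.7247.
Error variance = 608.167 − 440.715 = 167.452; SEM = √167.452 = 12.940.

12.940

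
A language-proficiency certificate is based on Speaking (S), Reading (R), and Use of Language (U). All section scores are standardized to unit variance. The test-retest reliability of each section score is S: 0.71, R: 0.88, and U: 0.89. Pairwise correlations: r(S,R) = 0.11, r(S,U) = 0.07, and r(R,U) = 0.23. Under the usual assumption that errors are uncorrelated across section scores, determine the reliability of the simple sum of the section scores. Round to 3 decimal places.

0.864

Var(S+R+U) = 3 + 2·[0.11 + 0.07 + 0.23] = 3 + 0.82 = 3.82.
Because errors are independent across components, Cov(Tᵢ,Tⱼ) = Cov(Xᵢ,Xⱼ); the off-diagonal part of the true-score variance is the same as above.
True-score variance = [0.71 + 0.88 + 0.89] + 0.82 = 2.48 + 0.82 = 3.3.
Reliability = 3.3 / 3.82 = 0.864.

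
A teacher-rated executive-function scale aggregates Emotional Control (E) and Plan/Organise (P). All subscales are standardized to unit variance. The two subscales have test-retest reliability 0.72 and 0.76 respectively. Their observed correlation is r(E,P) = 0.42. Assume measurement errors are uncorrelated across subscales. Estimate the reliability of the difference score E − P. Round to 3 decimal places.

0.552

Var(E−P) = 1 + 1 − 2·0.42 = 2 − 0.84 = 1.16.
Under uncorrelated errors the observed covariances equal the true-score covariances, so only the own-variance terms attenuate.
True-score variance = [0.72 + 0.76] − 0.84 = 1.48 − 0.84 = 0.64.
Reliability = 0.64 / 1.16 = 0.552.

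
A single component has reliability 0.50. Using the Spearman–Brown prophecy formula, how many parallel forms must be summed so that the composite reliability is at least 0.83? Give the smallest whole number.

k ≥ ρ*(1−ρ₁)/(ρ₁(1−ρ*)) = 0.83·0.50 / (0.50·0.17) = 4.882.
Smallest integer k = 5.

5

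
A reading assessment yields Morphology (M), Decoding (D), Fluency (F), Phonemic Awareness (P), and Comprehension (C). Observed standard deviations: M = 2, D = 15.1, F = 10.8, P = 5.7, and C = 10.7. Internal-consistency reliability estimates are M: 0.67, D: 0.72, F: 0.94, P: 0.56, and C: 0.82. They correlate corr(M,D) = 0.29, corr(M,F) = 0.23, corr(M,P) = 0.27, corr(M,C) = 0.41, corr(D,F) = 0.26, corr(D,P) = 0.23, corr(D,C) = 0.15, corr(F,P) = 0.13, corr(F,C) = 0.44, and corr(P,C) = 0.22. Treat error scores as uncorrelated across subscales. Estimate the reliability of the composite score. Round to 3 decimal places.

Var(M+D+F+P+C) = 2² + 15.1² + 10.8² + 5.7² + 10.7² + 2·[2·15.1·0.29 + 2·10.8·0.23 + 2·5.7·0.27 + 2·10.7·0.41 + 15.1·10.8·0.26 + 15.1·5.7·0.23 + 15.1·10.7·0.15 + 10.8·5.7·0.13 + 10.8·10.7·0.44 + 5.7·10.7·0.22] = 495.63 + 368.555 = 864.185.
Under uncorrelated errors the observed covariances equal the true-score covariances, so only the own-variance terms attenuate.
True-score variance = [2²·0.67 + 15.1²·0.72 + 10.8²·0.94 + 5.7²·0.56 + 10.7²·0.82] + 368.555 = 388.565 + 368.555 = 757.12.
Reliability = 757.12 / 864.185 = 0.876.

0.876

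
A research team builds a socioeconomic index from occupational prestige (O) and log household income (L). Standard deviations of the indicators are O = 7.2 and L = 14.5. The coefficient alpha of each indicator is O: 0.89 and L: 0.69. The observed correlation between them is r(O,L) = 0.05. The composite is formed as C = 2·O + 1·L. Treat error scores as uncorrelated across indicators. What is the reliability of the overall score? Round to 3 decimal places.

Var(C) = 2²·7.2² + 14.5² + 2·[2·7.2·14.5·0.05] = 417.61 + 20.88 = 438.49.
Because errors are independent across components, Cov(Tᵢ,Tⱼ) = Cov(Xᵢ,Xⱼ); the off-diagonal part of the true-score variance is the same as above.
True-score variance = [2²·7.2²·0.89 + 14.5²·0.69] + 20.88 = 329.623 + 20.88 = 350.503.
Reliability = 350.503 / 438.49 = 0.799.

0.799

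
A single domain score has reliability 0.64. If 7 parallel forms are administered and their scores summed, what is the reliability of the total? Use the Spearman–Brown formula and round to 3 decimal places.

0.926

ρ_k = kρ / (1 + (k−1)ρ) = 7·0.64 / (1 + 6·0.64) = 4.480 / 4.840 = 0.926.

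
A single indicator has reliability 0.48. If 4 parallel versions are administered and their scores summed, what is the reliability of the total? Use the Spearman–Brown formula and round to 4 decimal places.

ρ_k = kρ / (1 + (k−1)ρ) = 4·0.48 / (1 + 3·0.48) = 1.920 / 2.440 = 0.7869.

0.7869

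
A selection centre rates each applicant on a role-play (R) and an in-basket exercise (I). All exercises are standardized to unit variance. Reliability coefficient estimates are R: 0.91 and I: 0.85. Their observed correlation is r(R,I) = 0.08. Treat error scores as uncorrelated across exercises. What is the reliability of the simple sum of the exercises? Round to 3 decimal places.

0.889

Var(R+I) = 2 + 2·[0.08] = 2 + 0.16 = 2.16.
Under uncorrelated errors the observed covariances equal the true-score covariances, so only the own-variance terms attenuate.
True-score variance = [0.91 + 0.85] + 0.16 = 1.76 + 0.16 = 1.92.
Reliability = 1.92 / 2.16 = 0.889.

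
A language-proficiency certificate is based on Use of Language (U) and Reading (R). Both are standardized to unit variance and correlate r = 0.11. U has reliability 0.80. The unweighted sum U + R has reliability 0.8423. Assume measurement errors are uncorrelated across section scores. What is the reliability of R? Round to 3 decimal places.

Var(U+R) = 2 + 2·0.11 = 2.220.
True-score variance = ρ_U + ρ_R + 2·0.11, so 0.8423 = (0.80 + ρ_R + 0.22) / 2.220.
ρ_R = 0.8423·2.220 − 0.80 − 0.22 = 0.850.

0.850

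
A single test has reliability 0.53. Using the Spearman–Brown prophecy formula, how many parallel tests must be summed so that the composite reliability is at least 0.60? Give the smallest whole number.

2

k ≥ ρ*(1−ρ₁)/(ρ₁(1−ρ*)) = 0.60·0.47 / (0.53·0.40) = 1.330.
Smallest integer k = 2.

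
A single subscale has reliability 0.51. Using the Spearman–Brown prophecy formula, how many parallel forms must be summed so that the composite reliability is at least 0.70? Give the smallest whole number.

3

k ≥ ρ*(1−ρ₁)/(ρ₁(1−ρ*)) = 0.70·0.49 / (0.51·0.30) = 2.242.
Smallest integer k = 3.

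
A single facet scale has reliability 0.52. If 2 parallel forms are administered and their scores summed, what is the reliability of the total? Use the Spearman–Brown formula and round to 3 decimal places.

0.684

ρ_k = kρ / (1 + (k−1)ρ) = 2·0.52 / (1 + 1·0.52) = 1.040 / 1.520 = 0.684.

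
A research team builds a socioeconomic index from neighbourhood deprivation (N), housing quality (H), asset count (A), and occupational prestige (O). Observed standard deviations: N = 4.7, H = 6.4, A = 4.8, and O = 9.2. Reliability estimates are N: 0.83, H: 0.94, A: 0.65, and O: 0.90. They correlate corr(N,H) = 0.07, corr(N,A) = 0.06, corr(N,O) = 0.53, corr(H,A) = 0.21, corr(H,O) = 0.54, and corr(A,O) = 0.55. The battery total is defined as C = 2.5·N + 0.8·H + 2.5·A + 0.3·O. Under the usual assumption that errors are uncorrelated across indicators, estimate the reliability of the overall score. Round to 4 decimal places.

Var(C) = 2.5²·4.7² + 0.8²·6.4² + 2.5²·4.8² + 0.3²·9.2² + 2·[2·4.7·6.4·0.07 + 6.25·4.7·4.8·0.06 + 0.75·4.7·9.2·0.53 + 2·6.4·4.8·0.21 + 0.24·6.4·9.2·0.54 + 0.75·4.8·9.2·0.55] = 315.895 + 137.217 = 453.111.
With uncorrelated errors the cross-covariances are all true-score covariance, so they carry over unchanged; only the diagonal terms shrink to ρᵢσᵢ².
True-score variance = [2.5²·4.7²·0.83 + 0.8²·6.4²·0.94 + 2.5²·4.8²·0.65 + 0.3²·9.2²·0.90] + 137.217 = 239.689 + 137.217 = 376.906.
Reliability = 376.906 / 453.111 = 0.8318.

0.8318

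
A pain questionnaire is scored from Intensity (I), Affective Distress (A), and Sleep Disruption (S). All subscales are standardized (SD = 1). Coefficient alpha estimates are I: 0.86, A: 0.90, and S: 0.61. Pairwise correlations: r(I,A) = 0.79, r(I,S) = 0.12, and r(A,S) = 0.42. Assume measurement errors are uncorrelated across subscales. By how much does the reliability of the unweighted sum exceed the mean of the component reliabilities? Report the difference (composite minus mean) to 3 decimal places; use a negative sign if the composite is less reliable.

Var(sum) = 3 + 2.66 = 5.66; true-score variance = 2.37 + 2.66 = 5.03; composite reliability = 0.8887.
Mean component reliability = 0.7900.
Difference = 0.8887 − 0.7900 = 0.099.

0.099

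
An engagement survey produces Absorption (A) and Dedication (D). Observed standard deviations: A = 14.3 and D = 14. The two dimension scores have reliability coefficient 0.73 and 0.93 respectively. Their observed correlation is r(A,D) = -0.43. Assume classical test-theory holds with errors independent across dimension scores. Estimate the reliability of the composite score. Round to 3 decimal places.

0.698

Var(A+D) = 14.3² + 14² + 2·[14.3·14·(-0.43)] = 400.49 − 172.172 = 228.318.
With uncorrelated errors the cross-covariances are all true-score covariance, so they carry over unchanged; only the diagonal terms shrink to ρᵢσᵢ².
True-score variance = [14.3²·0.73 + 14²·0.93] − 172.172 = 331.558 − 172.172 = 159.386.
Reliability = 159.386 / 228.318 = 0.698.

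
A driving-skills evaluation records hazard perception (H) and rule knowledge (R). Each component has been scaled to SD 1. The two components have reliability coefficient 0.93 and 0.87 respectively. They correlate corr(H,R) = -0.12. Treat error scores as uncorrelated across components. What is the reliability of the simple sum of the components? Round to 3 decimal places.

Var(H+R) = 2 + 2·[(-0.12)] = 2 − 0.24 = 1.76.
Because errors are independent across components, Cov(Tᵢ,Tⱼ) = Cov(Xᵢ,Xⱼ); the off-diagonal part of the true-score variance is the same as above.
True-score variance = [0.93 + 0.87] − 0.24 = 1.8 − 0.24 = 1.56.
Reliability = 1.56 / 1.76 = 0.886.

0.886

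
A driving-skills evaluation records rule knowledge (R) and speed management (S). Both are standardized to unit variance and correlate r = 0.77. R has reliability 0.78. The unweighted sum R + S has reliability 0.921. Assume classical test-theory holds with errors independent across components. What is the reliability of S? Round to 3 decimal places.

0.940

Var(R+S) = 2 + 2·0.77 = 3.540.
True-score variance = ρ_R + ρ_S + 2·0.77, so 0.921 = (0.78 + ρ_S + 1.54) / 3.540.
ρ_S = 0.921·3.540 − 0.78 − 1.54 = 0.940.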